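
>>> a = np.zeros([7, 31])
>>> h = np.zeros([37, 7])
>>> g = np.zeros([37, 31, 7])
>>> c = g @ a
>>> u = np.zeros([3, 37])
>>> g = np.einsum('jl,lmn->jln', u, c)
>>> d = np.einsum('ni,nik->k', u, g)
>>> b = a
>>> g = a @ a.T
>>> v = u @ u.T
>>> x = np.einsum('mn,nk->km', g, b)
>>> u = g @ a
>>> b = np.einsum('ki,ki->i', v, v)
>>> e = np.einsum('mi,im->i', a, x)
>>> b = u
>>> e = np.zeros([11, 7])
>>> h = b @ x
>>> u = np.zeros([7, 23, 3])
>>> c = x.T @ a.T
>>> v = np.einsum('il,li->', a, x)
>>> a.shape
(7, 31)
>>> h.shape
(7, 7)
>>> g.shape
(7, 7)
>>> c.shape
(7, 7)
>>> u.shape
(7, 23, 3)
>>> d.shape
(31,)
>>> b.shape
(7, 31)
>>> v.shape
()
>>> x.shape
(31, 7)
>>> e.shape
(11, 7)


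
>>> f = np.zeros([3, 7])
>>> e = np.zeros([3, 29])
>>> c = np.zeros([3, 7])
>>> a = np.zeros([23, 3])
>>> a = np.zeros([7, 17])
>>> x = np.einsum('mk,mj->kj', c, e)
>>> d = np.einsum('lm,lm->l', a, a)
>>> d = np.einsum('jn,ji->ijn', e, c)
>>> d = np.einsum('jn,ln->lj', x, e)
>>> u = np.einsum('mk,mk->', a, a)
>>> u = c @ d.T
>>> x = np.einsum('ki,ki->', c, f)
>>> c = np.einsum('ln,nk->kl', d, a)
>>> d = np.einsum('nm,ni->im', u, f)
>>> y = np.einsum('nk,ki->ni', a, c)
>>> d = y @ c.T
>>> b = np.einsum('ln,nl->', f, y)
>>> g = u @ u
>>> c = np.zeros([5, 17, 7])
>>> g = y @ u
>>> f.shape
(3, 7)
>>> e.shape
(3, 29)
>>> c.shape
(5, 17, 7)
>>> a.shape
(7, 17)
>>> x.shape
()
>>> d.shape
(7, 17)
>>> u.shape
(3, 3)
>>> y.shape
(7, 3)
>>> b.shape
()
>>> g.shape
(7, 3)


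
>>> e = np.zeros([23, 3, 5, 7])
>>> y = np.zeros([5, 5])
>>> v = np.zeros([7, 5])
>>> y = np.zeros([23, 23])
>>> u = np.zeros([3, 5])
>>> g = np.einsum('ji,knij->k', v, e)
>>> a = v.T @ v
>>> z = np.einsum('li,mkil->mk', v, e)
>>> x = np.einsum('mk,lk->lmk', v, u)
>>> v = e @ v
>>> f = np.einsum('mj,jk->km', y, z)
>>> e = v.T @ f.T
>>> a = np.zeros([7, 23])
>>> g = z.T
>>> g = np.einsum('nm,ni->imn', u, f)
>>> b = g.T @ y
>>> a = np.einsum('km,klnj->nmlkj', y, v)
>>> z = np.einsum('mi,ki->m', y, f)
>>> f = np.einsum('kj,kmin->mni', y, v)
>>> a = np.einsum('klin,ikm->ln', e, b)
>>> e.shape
(5, 5, 3, 3)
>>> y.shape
(23, 23)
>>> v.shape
(23, 3, 5, 5)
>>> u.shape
(3, 5)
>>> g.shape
(23, 5, 3)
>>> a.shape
(5, 3)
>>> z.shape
(23,)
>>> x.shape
(3, 7, 5)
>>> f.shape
(3, 5, 5)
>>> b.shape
(3, 5, 23)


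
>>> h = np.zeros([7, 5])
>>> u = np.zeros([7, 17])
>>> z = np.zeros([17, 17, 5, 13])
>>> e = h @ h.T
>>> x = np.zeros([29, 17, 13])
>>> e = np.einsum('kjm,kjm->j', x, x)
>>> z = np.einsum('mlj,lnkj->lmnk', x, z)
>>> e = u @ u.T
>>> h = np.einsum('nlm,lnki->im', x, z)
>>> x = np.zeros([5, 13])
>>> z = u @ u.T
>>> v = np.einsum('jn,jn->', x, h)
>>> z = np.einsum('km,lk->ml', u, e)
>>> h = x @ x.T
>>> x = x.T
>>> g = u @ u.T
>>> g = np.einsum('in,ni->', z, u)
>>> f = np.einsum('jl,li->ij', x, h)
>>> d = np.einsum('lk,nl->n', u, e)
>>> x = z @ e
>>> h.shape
(5, 5)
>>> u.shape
(7, 17)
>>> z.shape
(17, 7)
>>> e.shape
(7, 7)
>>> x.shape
(17, 7)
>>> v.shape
()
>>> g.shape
()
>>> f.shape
(5, 13)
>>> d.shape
(7,)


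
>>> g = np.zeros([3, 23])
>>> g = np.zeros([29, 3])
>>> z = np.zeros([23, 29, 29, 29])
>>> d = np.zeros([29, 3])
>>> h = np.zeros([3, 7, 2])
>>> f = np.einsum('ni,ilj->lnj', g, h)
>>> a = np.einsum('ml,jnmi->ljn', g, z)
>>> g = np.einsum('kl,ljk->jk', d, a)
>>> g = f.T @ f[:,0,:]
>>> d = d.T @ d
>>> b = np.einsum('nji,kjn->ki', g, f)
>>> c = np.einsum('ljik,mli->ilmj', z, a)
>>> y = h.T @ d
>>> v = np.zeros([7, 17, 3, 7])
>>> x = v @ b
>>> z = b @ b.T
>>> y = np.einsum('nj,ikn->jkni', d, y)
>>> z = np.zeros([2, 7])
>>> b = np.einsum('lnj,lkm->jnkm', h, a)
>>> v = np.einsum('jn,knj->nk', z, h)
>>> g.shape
(2, 29, 2)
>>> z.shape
(2, 7)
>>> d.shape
(3, 3)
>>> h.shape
(3, 7, 2)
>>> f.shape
(7, 29, 2)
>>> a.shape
(3, 23, 29)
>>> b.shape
(2, 7, 23, 29)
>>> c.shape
(29, 23, 3, 29)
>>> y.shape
(3, 7, 3, 2)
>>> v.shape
(7, 3)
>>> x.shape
(7, 17, 3, 2)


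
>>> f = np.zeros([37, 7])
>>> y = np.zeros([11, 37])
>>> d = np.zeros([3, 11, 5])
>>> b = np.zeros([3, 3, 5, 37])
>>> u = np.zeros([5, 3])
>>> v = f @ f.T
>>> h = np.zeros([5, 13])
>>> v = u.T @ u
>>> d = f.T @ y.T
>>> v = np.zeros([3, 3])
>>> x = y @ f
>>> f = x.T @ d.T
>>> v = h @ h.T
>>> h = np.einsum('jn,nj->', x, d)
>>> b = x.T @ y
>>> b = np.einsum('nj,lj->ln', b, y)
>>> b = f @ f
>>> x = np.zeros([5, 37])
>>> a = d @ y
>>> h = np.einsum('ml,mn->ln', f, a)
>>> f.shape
(7, 7)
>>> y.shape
(11, 37)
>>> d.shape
(7, 11)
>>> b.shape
(7, 7)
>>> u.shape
(5, 3)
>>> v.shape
(5, 5)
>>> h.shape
(7, 37)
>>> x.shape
(5, 37)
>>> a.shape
(7, 37)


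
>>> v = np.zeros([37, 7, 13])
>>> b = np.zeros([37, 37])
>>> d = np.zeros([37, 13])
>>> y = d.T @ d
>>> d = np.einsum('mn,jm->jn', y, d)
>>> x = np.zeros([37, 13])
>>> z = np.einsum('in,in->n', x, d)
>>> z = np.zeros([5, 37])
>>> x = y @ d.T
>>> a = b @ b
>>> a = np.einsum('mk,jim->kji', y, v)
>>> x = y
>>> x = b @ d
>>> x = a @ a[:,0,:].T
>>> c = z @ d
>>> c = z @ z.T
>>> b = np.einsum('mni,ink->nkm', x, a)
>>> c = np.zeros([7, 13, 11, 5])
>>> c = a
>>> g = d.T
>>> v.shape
(37, 7, 13)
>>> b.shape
(37, 7, 13)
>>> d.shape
(37, 13)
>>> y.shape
(13, 13)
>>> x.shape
(13, 37, 13)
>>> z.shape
(5, 37)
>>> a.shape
(13, 37, 7)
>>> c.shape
(13, 37, 7)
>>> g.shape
(13, 37)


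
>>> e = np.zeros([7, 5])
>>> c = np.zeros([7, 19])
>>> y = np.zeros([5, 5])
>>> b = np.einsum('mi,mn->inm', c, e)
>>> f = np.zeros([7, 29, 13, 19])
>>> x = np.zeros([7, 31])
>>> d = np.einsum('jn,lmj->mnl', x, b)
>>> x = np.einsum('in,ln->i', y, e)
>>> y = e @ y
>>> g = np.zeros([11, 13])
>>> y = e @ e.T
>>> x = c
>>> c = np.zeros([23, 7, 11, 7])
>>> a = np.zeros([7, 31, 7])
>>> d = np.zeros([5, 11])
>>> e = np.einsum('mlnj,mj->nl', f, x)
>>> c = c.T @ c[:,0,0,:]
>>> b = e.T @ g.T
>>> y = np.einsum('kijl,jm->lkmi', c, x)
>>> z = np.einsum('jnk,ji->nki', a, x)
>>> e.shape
(13, 29)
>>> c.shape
(7, 11, 7, 7)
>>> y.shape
(7, 7, 19, 11)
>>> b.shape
(29, 11)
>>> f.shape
(7, 29, 13, 19)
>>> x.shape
(7, 19)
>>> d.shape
(5, 11)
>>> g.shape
(11, 13)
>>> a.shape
(7, 31, 7)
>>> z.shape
(31, 7, 19)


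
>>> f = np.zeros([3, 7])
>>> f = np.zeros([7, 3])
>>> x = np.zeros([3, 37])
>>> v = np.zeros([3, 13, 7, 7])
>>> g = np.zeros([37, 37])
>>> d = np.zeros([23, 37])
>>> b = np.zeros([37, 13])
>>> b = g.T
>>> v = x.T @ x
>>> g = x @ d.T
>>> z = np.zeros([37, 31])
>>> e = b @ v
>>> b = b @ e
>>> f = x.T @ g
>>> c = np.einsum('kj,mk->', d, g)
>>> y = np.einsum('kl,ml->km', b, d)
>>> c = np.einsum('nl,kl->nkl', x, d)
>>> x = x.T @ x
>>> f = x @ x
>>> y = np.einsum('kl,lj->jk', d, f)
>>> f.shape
(37, 37)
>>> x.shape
(37, 37)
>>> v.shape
(37, 37)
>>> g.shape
(3, 23)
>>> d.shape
(23, 37)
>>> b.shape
(37, 37)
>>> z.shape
(37, 31)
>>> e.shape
(37, 37)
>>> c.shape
(3, 23, 37)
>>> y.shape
(37, 23)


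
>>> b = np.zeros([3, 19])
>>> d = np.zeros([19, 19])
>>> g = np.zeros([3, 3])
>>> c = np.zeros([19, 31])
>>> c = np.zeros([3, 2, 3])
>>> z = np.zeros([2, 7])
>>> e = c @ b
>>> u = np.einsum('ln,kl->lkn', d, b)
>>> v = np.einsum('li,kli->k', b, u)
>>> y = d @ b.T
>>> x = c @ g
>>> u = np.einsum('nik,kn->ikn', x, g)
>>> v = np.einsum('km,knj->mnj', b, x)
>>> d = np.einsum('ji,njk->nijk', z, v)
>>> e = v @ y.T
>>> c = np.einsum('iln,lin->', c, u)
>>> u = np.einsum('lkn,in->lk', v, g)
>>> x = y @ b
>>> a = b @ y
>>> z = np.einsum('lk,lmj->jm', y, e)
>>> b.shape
(3, 19)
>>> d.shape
(19, 7, 2, 3)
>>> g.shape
(3, 3)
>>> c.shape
()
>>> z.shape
(19, 2)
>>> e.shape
(19, 2, 19)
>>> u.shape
(19, 2)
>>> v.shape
(19, 2, 3)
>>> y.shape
(19, 3)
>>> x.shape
(19, 19)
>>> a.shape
(3, 3)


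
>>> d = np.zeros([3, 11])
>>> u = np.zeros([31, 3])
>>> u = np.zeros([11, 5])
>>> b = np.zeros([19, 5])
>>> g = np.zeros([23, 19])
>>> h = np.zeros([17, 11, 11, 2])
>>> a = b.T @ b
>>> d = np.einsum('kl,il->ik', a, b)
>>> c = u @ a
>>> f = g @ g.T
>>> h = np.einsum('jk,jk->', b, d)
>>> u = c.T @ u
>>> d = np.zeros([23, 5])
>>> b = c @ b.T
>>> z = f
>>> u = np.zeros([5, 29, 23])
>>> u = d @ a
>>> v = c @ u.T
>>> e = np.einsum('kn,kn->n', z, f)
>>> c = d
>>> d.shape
(23, 5)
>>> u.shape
(23, 5)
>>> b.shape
(11, 19)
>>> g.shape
(23, 19)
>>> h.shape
()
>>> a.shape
(5, 5)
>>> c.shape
(23, 5)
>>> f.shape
(23, 23)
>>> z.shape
(23, 23)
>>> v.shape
(11, 23)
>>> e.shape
(23,)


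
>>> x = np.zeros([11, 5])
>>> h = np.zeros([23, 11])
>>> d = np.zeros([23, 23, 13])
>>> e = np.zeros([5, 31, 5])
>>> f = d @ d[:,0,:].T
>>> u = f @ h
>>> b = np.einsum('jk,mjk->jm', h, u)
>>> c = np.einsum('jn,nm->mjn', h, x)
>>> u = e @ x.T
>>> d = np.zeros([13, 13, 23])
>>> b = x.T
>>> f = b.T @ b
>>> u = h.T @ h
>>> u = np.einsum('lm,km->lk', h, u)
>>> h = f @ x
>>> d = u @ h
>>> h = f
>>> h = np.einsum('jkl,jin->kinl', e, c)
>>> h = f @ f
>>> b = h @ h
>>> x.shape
(11, 5)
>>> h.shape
(11, 11)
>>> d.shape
(23, 5)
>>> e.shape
(5, 31, 5)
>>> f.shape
(11, 11)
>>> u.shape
(23, 11)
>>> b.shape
(11, 11)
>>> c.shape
(5, 23, 11)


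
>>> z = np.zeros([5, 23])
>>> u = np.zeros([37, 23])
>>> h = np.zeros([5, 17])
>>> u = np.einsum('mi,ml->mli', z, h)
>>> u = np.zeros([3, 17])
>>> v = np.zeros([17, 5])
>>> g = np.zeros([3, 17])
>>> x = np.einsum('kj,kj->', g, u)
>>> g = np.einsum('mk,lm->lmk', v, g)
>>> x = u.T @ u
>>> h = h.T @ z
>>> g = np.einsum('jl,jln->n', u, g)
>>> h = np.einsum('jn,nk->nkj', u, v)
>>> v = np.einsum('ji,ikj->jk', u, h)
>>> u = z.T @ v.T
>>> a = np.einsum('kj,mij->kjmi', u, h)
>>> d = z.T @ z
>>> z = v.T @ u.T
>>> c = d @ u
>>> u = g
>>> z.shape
(5, 23)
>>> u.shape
(5,)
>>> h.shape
(17, 5, 3)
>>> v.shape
(3, 5)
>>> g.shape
(5,)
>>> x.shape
(17, 17)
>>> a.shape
(23, 3, 17, 5)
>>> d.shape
(23, 23)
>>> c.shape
(23, 3)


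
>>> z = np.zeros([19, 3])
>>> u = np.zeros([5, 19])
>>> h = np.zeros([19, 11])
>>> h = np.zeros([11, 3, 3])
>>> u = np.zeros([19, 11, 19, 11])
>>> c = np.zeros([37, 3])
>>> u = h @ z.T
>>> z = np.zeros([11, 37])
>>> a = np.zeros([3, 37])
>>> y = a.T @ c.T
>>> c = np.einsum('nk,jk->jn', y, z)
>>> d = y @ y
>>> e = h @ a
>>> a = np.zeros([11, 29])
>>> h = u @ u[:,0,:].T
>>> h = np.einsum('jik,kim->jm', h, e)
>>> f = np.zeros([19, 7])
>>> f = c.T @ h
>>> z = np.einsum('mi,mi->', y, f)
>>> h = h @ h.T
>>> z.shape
()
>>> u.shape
(11, 3, 19)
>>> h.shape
(11, 11)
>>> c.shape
(11, 37)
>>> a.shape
(11, 29)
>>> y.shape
(37, 37)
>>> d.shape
(37, 37)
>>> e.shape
(11, 3, 37)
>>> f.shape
(37, 37)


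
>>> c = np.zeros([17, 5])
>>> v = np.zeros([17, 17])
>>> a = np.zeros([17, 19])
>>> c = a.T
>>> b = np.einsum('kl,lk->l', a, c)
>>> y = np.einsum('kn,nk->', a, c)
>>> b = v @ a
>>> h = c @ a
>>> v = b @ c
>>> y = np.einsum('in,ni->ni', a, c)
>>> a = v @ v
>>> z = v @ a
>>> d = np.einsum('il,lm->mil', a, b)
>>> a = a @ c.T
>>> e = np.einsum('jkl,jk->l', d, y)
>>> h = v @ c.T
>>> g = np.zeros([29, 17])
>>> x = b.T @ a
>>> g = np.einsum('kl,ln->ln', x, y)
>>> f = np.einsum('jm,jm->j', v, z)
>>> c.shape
(19, 17)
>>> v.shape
(17, 17)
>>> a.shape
(17, 19)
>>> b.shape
(17, 19)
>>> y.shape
(19, 17)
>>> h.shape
(17, 19)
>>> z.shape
(17, 17)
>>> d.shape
(19, 17, 17)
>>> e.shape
(17,)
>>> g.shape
(19, 17)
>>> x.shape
(19, 19)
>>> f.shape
(17,)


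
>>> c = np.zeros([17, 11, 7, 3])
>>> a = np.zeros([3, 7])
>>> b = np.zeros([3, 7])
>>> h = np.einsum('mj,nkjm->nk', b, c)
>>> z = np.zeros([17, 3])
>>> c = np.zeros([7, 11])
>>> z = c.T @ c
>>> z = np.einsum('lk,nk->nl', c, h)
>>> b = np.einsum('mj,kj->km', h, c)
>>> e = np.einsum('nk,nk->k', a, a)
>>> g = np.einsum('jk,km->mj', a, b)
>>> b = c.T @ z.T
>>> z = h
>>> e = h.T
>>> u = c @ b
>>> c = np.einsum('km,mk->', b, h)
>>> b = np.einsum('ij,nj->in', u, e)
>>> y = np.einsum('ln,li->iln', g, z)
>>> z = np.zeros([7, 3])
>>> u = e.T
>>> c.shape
()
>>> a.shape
(3, 7)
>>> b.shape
(7, 11)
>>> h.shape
(17, 11)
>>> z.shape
(7, 3)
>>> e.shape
(11, 17)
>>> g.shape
(17, 3)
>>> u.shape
(17, 11)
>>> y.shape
(11, 17, 3)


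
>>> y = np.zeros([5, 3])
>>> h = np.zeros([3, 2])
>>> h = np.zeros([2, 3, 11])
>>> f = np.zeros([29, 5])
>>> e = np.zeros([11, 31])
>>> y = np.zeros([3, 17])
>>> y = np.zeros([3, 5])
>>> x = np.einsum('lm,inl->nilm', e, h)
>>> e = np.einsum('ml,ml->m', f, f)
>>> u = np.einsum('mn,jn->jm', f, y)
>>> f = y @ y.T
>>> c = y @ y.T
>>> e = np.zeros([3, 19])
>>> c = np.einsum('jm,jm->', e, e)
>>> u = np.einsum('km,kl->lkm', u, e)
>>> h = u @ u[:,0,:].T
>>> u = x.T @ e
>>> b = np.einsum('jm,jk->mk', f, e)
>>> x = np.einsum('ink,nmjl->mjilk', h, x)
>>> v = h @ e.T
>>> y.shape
(3, 5)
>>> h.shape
(19, 3, 19)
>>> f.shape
(3, 3)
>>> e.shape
(3, 19)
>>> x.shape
(2, 11, 19, 31, 19)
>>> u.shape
(31, 11, 2, 19)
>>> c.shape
()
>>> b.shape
(3, 19)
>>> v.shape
(19, 3, 3)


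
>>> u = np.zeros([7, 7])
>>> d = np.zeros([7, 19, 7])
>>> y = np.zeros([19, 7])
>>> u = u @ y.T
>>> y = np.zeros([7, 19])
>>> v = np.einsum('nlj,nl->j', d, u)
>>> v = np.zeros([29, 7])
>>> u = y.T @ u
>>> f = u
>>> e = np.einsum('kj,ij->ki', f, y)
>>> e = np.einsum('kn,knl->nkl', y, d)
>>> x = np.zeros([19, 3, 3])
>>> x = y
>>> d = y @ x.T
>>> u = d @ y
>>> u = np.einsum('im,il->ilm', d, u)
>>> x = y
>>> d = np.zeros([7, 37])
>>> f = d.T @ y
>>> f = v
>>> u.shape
(7, 19, 7)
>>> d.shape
(7, 37)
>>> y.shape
(7, 19)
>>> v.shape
(29, 7)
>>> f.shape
(29, 7)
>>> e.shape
(19, 7, 7)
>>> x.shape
(7, 19)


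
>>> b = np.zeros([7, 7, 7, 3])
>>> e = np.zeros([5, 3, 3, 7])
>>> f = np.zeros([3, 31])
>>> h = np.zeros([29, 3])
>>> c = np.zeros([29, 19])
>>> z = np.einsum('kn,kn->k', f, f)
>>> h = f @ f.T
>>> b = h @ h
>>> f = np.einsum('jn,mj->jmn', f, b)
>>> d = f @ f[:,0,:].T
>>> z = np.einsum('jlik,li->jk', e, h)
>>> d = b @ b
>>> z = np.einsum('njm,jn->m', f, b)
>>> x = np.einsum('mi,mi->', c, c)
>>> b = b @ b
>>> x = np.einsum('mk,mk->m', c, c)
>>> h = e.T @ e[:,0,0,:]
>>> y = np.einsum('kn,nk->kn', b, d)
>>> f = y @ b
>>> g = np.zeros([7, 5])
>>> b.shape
(3, 3)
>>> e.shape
(5, 3, 3, 7)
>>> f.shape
(3, 3)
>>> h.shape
(7, 3, 3, 7)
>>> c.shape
(29, 19)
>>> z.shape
(31,)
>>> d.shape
(3, 3)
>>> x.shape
(29,)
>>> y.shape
(3, 3)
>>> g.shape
(7, 5)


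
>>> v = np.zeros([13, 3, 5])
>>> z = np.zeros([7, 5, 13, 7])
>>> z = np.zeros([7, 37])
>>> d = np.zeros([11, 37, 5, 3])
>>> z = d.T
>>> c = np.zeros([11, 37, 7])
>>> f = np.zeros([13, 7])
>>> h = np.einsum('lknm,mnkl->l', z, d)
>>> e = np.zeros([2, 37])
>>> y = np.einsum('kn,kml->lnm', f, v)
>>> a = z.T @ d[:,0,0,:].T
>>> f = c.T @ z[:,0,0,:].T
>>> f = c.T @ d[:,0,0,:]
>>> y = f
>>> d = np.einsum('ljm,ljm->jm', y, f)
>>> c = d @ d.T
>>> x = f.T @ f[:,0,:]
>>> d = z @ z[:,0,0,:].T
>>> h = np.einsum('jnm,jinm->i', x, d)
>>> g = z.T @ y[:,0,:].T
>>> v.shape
(13, 3, 5)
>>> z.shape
(3, 5, 37, 11)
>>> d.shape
(3, 5, 37, 3)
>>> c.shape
(37, 37)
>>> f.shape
(7, 37, 3)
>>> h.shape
(5,)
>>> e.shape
(2, 37)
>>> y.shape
(7, 37, 3)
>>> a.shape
(11, 37, 5, 11)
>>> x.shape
(3, 37, 3)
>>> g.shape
(11, 37, 5, 7)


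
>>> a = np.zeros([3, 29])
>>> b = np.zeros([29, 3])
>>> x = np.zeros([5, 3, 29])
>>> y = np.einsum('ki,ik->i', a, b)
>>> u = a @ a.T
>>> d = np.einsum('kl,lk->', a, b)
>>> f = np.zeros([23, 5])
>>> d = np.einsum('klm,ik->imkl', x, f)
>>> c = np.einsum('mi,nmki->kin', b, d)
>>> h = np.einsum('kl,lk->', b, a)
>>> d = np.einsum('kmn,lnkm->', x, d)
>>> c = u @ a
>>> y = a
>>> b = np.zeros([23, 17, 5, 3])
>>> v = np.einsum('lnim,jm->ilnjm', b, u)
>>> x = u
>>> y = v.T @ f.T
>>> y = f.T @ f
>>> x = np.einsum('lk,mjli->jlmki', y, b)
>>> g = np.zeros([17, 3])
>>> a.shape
(3, 29)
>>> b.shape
(23, 17, 5, 3)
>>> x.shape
(17, 5, 23, 5, 3)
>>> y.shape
(5, 5)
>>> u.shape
(3, 3)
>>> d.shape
()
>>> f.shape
(23, 5)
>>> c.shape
(3, 29)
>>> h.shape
()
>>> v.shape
(5, 23, 17, 3, 3)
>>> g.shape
(17, 3)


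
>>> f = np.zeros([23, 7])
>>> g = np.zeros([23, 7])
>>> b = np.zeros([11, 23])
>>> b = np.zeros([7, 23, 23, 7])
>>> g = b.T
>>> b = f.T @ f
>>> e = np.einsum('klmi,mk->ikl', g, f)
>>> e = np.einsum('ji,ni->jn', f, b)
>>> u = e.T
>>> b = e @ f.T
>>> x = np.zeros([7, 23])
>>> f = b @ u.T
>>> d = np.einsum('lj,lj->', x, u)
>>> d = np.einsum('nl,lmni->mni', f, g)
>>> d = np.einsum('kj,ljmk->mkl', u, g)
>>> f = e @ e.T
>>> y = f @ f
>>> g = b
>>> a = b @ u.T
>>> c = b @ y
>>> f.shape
(23, 23)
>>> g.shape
(23, 23)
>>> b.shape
(23, 23)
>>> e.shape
(23, 7)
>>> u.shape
(7, 23)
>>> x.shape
(7, 23)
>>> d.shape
(23, 7, 7)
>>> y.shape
(23, 23)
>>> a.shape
(23, 7)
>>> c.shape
(23, 23)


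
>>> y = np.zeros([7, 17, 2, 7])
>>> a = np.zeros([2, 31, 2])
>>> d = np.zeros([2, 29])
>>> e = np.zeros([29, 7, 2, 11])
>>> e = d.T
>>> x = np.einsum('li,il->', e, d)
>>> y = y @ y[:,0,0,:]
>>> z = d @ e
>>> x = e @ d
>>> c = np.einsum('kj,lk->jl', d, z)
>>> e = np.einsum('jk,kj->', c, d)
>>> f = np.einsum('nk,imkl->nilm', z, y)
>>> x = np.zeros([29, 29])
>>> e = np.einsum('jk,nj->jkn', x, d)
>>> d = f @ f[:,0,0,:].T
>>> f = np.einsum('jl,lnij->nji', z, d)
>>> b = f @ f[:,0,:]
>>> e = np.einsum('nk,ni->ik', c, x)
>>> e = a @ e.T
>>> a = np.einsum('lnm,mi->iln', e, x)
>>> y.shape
(7, 17, 2, 7)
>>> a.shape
(29, 2, 31)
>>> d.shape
(2, 7, 7, 2)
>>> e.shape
(2, 31, 29)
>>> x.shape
(29, 29)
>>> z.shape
(2, 2)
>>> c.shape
(29, 2)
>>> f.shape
(7, 2, 7)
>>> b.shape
(7, 2, 7)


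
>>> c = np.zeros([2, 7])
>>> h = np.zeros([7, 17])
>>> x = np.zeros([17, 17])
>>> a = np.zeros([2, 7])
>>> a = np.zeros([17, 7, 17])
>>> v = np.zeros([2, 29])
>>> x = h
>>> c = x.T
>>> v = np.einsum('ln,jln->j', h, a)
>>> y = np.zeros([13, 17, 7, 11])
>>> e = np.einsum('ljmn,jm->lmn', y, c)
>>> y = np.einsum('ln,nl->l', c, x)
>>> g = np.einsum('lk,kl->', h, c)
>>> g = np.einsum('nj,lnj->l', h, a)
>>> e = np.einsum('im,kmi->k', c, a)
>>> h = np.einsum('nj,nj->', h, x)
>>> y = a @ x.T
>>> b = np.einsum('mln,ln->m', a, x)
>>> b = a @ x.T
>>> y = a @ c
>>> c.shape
(17, 7)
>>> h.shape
()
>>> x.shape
(7, 17)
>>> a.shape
(17, 7, 17)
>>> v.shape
(17,)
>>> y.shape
(17, 7, 7)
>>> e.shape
(17,)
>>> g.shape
(17,)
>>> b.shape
(17, 7, 7)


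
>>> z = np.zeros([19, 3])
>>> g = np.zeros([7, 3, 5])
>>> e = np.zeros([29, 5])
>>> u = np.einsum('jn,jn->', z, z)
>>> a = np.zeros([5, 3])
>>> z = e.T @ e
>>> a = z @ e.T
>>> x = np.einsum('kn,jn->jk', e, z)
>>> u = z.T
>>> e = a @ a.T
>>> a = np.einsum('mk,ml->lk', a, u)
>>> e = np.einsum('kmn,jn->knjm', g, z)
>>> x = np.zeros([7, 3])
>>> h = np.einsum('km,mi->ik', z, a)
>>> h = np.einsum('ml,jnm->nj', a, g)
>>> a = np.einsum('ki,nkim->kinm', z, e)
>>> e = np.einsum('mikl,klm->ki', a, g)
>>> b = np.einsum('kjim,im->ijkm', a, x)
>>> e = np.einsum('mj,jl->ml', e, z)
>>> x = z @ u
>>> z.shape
(5, 5)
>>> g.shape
(7, 3, 5)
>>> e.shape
(7, 5)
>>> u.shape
(5, 5)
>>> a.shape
(5, 5, 7, 3)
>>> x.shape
(5, 5)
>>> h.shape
(3, 7)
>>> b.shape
(7, 5, 5, 3)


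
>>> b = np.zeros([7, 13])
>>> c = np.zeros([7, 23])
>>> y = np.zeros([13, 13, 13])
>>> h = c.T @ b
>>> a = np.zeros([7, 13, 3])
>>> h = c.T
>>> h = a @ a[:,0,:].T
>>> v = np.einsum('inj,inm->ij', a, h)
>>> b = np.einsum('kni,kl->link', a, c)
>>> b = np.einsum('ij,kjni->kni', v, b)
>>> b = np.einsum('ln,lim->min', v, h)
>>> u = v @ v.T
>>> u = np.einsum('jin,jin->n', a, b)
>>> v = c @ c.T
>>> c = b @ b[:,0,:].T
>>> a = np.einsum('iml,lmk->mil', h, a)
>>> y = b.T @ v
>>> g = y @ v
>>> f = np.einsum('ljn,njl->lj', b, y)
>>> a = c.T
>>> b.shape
(7, 13, 3)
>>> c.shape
(7, 13, 7)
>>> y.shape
(3, 13, 7)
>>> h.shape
(7, 13, 7)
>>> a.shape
(7, 13, 7)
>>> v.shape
(7, 7)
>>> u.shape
(3,)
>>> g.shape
(3, 13, 7)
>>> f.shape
(7, 13)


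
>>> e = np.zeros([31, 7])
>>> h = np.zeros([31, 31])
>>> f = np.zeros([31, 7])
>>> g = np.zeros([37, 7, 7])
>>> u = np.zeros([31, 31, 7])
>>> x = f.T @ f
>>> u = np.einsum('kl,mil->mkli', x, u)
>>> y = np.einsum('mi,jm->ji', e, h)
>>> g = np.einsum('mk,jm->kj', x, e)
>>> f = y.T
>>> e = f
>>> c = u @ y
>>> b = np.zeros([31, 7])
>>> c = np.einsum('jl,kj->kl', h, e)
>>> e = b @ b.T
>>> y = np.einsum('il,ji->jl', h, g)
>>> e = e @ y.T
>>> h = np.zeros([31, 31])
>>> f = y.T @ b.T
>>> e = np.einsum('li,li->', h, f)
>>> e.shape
()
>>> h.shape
(31, 31)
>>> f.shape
(31, 31)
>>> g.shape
(7, 31)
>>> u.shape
(31, 7, 7, 31)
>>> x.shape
(7, 7)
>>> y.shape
(7, 31)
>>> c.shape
(7, 31)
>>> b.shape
(31, 7)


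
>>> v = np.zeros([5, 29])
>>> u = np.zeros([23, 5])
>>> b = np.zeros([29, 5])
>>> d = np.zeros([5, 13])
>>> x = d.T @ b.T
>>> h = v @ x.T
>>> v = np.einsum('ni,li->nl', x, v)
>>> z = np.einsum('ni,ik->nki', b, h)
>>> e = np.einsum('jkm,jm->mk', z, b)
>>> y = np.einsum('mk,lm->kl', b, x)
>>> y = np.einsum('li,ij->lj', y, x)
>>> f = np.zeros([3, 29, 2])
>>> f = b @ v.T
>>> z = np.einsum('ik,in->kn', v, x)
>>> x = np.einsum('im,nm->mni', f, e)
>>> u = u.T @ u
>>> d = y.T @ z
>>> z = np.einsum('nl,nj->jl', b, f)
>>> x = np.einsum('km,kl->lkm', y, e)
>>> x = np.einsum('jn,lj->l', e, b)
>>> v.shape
(13, 5)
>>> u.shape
(5, 5)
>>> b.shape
(29, 5)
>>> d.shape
(29, 29)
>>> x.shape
(29,)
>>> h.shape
(5, 13)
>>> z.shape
(13, 5)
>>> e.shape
(5, 13)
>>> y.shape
(5, 29)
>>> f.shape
(29, 13)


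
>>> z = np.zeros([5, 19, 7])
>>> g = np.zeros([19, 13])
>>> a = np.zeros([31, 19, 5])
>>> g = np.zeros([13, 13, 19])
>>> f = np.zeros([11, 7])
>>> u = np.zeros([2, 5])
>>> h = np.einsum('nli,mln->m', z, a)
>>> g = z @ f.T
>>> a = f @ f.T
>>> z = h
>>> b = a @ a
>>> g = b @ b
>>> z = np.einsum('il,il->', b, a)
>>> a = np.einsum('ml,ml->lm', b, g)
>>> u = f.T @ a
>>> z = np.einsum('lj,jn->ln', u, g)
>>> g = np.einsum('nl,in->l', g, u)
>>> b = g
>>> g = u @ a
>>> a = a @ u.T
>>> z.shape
(7, 11)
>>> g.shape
(7, 11)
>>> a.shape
(11, 7)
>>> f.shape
(11, 7)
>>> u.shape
(7, 11)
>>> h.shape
(31,)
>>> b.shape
(11,)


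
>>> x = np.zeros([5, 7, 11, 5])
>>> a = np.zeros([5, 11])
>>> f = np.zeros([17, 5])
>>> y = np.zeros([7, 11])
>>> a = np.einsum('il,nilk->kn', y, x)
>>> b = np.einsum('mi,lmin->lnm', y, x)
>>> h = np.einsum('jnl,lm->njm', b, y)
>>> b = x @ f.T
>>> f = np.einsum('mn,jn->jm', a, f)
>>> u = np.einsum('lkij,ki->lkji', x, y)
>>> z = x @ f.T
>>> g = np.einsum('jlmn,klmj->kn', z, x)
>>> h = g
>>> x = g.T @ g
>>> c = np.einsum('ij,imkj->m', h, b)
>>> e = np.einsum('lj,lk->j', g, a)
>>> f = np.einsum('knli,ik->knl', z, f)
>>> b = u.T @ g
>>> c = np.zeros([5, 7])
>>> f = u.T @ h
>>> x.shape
(17, 17)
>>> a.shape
(5, 5)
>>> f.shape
(11, 5, 7, 17)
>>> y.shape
(7, 11)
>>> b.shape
(11, 5, 7, 17)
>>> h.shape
(5, 17)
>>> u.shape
(5, 7, 5, 11)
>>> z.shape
(5, 7, 11, 17)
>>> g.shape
(5, 17)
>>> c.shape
(5, 7)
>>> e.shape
(17,)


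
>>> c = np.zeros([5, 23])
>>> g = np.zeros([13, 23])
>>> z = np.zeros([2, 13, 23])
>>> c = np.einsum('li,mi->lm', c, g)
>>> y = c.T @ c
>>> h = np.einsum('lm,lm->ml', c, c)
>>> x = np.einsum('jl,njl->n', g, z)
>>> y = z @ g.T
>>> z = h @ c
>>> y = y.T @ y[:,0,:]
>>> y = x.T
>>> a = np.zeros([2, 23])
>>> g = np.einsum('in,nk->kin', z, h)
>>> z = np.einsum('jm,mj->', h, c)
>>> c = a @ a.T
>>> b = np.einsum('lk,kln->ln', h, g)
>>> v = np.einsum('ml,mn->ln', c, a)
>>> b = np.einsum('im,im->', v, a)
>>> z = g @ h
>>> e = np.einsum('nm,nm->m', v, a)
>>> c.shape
(2, 2)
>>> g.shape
(5, 13, 13)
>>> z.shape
(5, 13, 5)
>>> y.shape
(2,)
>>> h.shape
(13, 5)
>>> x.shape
(2,)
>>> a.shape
(2, 23)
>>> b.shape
()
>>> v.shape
(2, 23)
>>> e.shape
(23,)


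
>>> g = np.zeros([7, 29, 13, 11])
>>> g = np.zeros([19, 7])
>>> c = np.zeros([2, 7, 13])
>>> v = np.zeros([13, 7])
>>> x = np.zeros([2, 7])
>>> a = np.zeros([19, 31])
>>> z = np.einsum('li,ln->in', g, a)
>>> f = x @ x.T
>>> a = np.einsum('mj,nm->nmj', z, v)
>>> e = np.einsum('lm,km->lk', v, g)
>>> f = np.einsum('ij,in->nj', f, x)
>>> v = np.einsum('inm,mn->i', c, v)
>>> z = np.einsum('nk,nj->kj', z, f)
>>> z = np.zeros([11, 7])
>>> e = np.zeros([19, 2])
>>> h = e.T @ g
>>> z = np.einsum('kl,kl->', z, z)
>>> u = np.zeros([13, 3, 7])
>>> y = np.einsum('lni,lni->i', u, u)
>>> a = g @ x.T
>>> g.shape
(19, 7)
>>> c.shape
(2, 7, 13)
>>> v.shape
(2,)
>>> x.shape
(2, 7)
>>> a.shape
(19, 2)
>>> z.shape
()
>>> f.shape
(7, 2)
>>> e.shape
(19, 2)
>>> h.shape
(2, 7)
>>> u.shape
(13, 3, 7)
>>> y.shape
(7,)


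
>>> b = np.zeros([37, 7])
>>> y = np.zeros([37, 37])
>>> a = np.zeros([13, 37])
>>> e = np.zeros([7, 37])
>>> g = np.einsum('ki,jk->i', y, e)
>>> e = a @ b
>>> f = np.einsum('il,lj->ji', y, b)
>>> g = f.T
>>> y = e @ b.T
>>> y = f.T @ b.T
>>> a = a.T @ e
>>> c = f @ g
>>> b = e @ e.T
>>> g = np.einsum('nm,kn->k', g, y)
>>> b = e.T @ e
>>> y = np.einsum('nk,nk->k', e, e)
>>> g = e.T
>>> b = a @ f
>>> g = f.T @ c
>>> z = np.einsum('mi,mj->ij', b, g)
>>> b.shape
(37, 37)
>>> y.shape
(7,)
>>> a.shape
(37, 7)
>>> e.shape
(13, 7)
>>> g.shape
(37, 7)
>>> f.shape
(7, 37)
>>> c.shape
(7, 7)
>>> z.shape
(37, 7)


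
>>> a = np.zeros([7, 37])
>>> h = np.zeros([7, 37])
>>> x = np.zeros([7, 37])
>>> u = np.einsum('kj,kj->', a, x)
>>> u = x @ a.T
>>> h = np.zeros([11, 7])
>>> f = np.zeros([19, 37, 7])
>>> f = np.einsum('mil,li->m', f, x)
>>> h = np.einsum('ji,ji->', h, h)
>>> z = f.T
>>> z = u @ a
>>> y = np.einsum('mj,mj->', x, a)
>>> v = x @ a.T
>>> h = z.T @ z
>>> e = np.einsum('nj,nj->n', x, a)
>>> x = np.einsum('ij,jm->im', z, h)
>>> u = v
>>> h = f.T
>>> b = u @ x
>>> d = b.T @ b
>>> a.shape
(7, 37)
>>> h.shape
(19,)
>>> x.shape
(7, 37)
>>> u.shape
(7, 7)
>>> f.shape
(19,)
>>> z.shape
(7, 37)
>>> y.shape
()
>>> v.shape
(7, 7)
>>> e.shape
(7,)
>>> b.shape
(7, 37)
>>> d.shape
(37, 37)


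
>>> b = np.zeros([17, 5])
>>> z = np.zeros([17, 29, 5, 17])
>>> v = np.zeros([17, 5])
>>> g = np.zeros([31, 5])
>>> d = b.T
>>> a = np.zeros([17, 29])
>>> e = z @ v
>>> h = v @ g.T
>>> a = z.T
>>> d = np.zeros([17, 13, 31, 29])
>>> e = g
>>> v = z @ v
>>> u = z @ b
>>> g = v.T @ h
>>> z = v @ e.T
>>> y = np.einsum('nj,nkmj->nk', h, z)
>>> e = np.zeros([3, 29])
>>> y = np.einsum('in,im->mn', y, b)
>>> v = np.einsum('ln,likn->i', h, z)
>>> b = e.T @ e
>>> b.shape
(29, 29)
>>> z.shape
(17, 29, 5, 31)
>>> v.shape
(29,)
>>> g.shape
(5, 5, 29, 31)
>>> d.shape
(17, 13, 31, 29)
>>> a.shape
(17, 5, 29, 17)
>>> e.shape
(3, 29)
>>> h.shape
(17, 31)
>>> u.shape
(17, 29, 5, 5)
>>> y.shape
(5, 29)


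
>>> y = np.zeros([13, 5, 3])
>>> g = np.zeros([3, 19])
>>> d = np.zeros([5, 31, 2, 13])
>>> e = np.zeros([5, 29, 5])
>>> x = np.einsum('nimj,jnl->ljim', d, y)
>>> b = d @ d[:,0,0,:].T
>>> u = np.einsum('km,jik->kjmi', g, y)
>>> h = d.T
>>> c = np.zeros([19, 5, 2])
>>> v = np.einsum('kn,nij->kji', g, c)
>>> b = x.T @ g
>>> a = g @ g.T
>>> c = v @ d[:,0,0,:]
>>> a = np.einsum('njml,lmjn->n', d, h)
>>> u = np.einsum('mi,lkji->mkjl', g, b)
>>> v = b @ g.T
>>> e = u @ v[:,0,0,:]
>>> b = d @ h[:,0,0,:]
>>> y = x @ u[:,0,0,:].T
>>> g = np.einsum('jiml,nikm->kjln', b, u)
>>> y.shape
(3, 13, 31, 3)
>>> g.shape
(13, 5, 5, 3)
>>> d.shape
(5, 31, 2, 13)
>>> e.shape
(3, 31, 13, 3)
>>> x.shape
(3, 13, 31, 2)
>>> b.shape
(5, 31, 2, 5)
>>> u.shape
(3, 31, 13, 2)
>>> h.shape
(13, 2, 31, 5)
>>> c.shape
(3, 2, 13)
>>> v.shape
(2, 31, 13, 3)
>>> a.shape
(5,)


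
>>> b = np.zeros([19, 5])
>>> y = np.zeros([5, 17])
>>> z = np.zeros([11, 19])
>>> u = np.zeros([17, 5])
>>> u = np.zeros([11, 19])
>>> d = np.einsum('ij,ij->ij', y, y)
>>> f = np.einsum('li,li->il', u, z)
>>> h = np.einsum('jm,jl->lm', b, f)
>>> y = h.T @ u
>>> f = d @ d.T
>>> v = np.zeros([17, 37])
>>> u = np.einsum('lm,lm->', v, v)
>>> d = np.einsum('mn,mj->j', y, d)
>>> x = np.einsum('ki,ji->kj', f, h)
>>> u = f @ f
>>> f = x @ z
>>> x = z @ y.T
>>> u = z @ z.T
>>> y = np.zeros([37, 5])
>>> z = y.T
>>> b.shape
(19, 5)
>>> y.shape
(37, 5)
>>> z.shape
(5, 37)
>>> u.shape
(11, 11)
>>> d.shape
(17,)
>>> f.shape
(5, 19)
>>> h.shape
(11, 5)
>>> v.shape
(17, 37)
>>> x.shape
(11, 5)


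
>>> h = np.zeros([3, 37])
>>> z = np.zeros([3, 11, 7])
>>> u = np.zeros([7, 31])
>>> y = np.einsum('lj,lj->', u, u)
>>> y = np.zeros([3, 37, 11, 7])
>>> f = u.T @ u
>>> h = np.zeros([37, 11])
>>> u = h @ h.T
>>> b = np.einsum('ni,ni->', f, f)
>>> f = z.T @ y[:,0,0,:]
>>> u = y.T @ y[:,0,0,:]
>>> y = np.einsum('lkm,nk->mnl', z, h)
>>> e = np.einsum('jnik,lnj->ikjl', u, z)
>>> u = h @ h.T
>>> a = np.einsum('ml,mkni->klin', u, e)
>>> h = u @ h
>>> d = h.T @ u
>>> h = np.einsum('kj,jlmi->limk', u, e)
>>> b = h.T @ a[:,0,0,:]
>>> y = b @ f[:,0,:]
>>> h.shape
(7, 3, 7, 37)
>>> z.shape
(3, 11, 7)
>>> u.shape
(37, 37)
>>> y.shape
(37, 7, 3, 7)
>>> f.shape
(7, 11, 7)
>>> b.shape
(37, 7, 3, 7)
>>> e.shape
(37, 7, 7, 3)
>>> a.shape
(7, 37, 3, 7)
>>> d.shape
(11, 37)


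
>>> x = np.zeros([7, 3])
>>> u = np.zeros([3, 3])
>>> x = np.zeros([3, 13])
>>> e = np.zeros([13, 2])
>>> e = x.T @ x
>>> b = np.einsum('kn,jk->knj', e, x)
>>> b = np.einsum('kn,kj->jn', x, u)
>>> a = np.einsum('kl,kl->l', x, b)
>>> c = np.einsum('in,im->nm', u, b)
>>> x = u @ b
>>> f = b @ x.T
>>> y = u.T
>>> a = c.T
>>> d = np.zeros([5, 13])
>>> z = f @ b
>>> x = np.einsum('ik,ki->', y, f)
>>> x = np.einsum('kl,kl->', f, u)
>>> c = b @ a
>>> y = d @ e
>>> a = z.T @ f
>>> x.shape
()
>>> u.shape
(3, 3)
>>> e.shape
(13, 13)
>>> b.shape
(3, 13)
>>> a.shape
(13, 3)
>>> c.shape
(3, 3)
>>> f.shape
(3, 3)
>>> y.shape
(5, 13)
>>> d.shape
(5, 13)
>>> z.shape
(3, 13)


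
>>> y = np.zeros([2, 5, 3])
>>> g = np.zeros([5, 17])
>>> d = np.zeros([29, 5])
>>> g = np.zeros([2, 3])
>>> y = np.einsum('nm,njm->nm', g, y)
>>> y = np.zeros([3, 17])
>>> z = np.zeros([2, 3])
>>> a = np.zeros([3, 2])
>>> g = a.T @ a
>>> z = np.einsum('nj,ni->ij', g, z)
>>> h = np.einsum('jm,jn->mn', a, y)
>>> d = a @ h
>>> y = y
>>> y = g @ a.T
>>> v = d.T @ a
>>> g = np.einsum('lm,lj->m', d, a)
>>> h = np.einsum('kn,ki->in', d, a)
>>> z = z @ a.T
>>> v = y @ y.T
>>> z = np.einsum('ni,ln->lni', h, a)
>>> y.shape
(2, 3)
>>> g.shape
(17,)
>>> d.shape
(3, 17)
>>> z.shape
(3, 2, 17)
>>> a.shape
(3, 2)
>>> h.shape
(2, 17)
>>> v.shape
(2, 2)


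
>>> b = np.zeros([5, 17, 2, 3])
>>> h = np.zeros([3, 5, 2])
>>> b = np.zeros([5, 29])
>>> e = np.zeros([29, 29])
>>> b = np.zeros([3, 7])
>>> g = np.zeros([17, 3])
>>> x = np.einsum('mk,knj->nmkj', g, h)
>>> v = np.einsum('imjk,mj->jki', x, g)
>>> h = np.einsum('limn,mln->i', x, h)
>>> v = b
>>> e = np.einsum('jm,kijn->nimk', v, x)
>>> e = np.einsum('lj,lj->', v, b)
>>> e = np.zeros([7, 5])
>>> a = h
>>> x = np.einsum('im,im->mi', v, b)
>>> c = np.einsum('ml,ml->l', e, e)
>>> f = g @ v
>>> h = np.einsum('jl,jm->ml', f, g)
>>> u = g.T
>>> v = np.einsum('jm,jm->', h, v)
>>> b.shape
(3, 7)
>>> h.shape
(3, 7)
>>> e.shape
(7, 5)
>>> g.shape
(17, 3)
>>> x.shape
(7, 3)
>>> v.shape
()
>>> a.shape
(17,)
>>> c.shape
(5,)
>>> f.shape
(17, 7)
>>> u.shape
(3, 17)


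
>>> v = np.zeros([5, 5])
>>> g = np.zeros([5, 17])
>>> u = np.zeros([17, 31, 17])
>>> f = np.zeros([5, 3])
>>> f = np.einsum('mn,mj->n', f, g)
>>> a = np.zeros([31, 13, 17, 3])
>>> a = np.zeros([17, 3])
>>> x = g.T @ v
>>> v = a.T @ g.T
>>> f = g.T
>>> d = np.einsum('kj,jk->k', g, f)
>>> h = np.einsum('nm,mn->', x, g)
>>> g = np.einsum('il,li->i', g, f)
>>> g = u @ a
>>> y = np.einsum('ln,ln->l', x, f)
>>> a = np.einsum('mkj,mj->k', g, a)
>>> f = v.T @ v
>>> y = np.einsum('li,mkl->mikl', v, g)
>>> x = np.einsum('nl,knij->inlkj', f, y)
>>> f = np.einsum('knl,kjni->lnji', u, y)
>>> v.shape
(3, 5)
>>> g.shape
(17, 31, 3)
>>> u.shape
(17, 31, 17)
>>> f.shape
(17, 31, 5, 3)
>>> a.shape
(31,)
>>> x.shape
(31, 5, 5, 17, 3)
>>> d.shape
(5,)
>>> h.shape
()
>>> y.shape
(17, 5, 31, 3)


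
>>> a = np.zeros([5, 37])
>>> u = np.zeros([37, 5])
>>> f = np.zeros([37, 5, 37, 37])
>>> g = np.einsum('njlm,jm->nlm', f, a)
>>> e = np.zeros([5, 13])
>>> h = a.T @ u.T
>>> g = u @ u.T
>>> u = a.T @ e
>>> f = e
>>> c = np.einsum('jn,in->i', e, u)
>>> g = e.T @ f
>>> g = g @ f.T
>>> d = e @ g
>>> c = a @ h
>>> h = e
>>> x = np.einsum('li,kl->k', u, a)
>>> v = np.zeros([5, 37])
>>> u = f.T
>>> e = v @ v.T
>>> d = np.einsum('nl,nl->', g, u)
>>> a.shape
(5, 37)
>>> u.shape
(13, 5)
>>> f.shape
(5, 13)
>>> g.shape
(13, 5)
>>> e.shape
(5, 5)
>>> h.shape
(5, 13)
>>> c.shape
(5, 37)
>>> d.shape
()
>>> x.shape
(5,)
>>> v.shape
(5, 37)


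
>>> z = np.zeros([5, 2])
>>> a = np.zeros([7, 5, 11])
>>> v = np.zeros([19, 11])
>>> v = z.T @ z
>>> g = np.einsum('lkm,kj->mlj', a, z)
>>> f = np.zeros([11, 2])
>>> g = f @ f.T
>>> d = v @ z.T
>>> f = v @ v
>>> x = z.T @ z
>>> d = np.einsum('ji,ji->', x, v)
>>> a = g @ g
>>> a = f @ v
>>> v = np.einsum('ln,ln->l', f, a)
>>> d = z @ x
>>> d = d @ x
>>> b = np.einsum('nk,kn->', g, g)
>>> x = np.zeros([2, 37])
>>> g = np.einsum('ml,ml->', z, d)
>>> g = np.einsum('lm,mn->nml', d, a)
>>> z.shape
(5, 2)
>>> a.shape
(2, 2)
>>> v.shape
(2,)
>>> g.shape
(2, 2, 5)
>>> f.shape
(2, 2)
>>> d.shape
(5, 2)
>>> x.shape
(2, 37)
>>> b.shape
()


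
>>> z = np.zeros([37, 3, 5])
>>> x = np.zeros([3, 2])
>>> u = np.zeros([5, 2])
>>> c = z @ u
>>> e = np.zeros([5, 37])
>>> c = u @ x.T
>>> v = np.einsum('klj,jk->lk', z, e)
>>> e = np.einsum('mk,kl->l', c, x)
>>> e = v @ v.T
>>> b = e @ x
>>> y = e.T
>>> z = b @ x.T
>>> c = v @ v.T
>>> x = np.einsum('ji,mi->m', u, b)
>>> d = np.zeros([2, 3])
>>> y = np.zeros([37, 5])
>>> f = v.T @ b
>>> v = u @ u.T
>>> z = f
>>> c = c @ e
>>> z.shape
(37, 2)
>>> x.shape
(3,)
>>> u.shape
(5, 2)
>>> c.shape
(3, 3)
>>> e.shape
(3, 3)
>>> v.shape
(5, 5)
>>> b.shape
(3, 2)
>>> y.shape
(37, 5)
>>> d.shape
(2, 3)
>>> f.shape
(37, 2)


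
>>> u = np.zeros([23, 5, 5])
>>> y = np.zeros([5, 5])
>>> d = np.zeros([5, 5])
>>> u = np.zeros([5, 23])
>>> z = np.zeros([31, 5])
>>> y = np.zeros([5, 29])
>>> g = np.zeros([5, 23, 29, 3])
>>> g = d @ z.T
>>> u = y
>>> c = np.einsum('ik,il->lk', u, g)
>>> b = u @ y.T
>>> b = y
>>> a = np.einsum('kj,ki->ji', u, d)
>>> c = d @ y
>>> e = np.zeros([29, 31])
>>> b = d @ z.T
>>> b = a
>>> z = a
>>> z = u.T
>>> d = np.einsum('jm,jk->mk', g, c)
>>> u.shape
(5, 29)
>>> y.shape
(5, 29)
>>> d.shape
(31, 29)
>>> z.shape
(29, 5)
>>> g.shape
(5, 31)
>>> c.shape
(5, 29)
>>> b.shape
(29, 5)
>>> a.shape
(29, 5)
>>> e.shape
(29, 31)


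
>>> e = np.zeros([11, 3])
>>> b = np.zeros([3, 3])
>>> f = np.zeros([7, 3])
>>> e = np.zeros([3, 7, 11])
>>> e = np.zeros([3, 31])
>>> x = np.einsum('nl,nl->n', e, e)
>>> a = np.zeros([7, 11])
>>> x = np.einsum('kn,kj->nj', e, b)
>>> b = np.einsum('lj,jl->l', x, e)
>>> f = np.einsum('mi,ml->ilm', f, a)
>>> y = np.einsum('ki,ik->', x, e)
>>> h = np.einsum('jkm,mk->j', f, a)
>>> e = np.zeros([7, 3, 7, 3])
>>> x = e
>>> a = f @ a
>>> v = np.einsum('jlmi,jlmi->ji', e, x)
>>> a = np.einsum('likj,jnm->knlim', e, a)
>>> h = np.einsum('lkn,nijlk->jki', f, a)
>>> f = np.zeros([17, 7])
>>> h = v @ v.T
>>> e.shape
(7, 3, 7, 3)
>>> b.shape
(31,)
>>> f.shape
(17, 7)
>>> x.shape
(7, 3, 7, 3)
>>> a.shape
(7, 11, 7, 3, 11)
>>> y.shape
()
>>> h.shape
(7, 7)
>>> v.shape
(7, 3)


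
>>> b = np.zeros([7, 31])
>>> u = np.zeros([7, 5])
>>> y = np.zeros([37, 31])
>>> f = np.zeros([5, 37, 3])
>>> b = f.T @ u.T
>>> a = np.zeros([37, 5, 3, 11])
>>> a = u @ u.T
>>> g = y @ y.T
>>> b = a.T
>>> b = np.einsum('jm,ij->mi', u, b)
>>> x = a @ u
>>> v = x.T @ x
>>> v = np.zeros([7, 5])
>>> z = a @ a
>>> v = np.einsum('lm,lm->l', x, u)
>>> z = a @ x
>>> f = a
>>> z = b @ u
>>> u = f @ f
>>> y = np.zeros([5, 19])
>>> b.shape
(5, 7)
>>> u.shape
(7, 7)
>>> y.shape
(5, 19)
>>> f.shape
(7, 7)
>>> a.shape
(7, 7)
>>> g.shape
(37, 37)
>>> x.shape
(7, 5)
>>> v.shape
(7,)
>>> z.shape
(5, 5)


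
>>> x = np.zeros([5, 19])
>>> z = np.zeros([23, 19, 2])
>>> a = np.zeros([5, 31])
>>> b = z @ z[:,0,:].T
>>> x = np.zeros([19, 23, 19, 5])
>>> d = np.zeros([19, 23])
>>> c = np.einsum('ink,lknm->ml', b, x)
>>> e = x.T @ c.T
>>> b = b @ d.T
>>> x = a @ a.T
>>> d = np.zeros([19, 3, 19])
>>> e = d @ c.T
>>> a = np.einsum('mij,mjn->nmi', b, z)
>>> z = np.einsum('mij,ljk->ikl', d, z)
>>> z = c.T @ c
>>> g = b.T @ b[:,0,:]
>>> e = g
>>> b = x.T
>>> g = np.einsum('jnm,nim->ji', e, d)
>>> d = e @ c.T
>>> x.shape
(5, 5)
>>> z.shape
(19, 19)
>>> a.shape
(2, 23, 19)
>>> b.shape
(5, 5)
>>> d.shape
(19, 19, 5)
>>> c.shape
(5, 19)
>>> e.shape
(19, 19, 19)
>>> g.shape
(19, 3)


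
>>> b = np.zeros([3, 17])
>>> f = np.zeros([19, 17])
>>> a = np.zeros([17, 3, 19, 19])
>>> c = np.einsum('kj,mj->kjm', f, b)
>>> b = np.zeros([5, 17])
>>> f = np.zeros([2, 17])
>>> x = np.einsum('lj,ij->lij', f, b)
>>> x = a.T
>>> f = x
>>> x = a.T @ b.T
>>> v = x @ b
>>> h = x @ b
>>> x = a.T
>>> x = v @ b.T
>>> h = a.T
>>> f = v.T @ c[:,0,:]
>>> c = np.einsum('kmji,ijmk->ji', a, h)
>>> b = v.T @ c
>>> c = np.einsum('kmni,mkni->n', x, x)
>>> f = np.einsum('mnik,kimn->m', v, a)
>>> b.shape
(17, 3, 19, 19)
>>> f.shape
(19,)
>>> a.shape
(17, 3, 19, 19)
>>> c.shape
(3,)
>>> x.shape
(19, 19, 3, 5)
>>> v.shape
(19, 19, 3, 17)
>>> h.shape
(19, 19, 3, 17)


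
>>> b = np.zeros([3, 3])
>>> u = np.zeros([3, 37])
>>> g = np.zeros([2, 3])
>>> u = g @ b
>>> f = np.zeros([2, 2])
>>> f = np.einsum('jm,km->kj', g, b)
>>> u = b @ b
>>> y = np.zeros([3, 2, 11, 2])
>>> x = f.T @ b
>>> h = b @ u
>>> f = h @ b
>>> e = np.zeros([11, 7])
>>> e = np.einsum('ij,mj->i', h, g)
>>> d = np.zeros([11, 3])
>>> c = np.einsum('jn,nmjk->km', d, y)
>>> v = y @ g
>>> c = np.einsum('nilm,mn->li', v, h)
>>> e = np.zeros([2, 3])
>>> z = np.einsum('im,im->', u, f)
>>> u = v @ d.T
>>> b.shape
(3, 3)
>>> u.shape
(3, 2, 11, 11)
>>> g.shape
(2, 3)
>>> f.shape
(3, 3)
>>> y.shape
(3, 2, 11, 2)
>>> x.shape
(2, 3)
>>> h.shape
(3, 3)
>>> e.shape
(2, 3)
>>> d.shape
(11, 3)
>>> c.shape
(11, 2)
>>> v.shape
(3, 2, 11, 3)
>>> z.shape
()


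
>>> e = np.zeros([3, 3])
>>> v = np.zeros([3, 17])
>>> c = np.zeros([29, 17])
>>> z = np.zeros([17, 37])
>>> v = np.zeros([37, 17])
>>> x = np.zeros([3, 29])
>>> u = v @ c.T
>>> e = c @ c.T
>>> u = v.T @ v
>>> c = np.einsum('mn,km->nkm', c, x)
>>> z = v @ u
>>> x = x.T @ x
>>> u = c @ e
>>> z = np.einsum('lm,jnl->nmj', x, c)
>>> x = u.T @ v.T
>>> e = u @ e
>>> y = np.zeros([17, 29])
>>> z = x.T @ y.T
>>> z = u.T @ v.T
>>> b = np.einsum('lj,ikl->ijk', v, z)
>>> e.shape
(17, 3, 29)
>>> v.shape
(37, 17)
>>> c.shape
(17, 3, 29)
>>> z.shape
(29, 3, 37)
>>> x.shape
(29, 3, 37)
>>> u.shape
(17, 3, 29)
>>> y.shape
(17, 29)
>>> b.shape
(29, 17, 3)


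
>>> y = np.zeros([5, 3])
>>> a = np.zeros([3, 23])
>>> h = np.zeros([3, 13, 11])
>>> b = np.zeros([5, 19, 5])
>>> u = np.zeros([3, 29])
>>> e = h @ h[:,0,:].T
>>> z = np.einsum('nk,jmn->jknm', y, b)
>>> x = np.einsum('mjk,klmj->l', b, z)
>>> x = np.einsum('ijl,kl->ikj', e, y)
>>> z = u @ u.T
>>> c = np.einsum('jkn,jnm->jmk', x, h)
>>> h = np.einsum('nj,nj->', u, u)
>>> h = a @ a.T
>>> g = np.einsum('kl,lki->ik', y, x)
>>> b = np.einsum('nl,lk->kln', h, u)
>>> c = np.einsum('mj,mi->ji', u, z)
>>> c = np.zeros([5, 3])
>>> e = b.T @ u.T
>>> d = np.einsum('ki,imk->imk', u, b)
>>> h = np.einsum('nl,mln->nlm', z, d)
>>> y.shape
(5, 3)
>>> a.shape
(3, 23)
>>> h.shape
(3, 3, 29)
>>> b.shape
(29, 3, 3)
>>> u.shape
(3, 29)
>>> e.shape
(3, 3, 3)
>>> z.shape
(3, 3)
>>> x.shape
(3, 5, 13)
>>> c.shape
(5, 3)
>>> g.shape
(13, 5)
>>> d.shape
(29, 3, 3)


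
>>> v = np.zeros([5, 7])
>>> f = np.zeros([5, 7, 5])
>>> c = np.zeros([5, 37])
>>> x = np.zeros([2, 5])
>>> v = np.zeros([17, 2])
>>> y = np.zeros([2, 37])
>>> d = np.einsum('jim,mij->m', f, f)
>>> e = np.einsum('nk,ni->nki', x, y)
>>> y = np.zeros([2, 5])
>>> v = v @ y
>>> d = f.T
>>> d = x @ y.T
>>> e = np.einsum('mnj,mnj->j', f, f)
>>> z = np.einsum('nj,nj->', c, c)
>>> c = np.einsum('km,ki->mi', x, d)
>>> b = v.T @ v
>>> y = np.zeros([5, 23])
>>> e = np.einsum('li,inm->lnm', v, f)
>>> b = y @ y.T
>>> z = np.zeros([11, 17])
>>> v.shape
(17, 5)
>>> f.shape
(5, 7, 5)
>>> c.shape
(5, 2)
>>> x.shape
(2, 5)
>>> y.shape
(5, 23)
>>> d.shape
(2, 2)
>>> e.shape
(17, 7, 5)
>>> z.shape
(11, 17)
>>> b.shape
(5, 5)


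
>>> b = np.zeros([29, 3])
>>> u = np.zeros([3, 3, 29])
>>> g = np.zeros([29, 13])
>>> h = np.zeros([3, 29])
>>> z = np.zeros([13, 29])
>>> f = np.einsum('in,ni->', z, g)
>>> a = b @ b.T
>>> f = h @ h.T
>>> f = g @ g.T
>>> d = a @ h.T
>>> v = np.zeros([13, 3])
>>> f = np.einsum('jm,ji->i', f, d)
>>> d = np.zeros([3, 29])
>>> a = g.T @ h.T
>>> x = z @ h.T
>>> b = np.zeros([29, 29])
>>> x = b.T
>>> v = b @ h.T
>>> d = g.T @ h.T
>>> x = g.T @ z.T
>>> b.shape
(29, 29)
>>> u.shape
(3, 3, 29)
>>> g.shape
(29, 13)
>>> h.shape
(3, 29)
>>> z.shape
(13, 29)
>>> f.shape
(3,)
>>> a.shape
(13, 3)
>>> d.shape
(13, 3)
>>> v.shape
(29, 3)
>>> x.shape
(13, 13)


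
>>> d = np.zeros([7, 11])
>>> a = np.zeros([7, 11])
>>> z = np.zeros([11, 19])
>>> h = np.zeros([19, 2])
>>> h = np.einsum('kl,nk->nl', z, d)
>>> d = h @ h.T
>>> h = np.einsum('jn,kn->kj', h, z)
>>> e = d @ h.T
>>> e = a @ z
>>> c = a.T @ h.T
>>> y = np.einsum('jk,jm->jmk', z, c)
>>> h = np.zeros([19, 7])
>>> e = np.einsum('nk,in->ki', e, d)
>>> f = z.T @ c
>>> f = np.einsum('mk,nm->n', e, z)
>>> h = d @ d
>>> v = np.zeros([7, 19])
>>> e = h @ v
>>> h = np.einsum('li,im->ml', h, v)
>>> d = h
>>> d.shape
(19, 7)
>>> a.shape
(7, 11)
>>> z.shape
(11, 19)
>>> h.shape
(19, 7)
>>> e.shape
(7, 19)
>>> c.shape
(11, 11)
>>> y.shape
(11, 11, 19)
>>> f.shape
(11,)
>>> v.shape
(7, 19)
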